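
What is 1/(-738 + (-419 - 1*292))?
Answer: -1/1449 ≈ -0.00069013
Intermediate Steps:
1/(-738 + (-419 - 1*292)) = 1/(-738 + (-419 - 292)) = 1/(-738 - 711) = 1/(-1449) = -1/1449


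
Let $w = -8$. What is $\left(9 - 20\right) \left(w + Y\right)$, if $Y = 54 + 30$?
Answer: $-836$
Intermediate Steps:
$Y = 84$
$\left(9 - 20\right) \left(w + Y\right) = \left(9 - 20\right) \left(-8 + 84\right) = \left(9 - 20\right) 76 = \left(-11\right) 76 = -836$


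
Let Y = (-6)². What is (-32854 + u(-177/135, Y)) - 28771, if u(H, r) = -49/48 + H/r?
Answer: -399336851/6480 ≈ -61626.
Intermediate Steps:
Y = 36
u(H, r) = -49/48 + H/r (u(H, r) = -49*1/48 + H/r = -49/48 + H/r)
(-32854 + u(-177/135, Y)) - 28771 = (-32854 + (-49/48 - 177/135/36)) - 28771 = (-32854 + (-49/48 - 177*1/135*(1/36))) - 28771 = (-32854 + (-49/48 - 59/45*1/36)) - 28771 = (-32854 + (-49/48 - 59/1620)) - 28771 = (-32854 - 6851/6480) - 28771 = -212900771/6480 - 28771 = -399336851/6480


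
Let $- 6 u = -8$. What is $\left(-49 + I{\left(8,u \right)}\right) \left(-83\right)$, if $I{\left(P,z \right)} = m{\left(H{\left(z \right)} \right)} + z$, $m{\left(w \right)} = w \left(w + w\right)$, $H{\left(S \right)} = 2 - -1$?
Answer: $\frac{7387}{3} \approx 2462.3$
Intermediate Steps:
$u = \frac{4}{3}$ ($u = \left(- \frac{1}{6}\right) \left(-8\right) = \frac{4}{3} \approx 1.3333$)
$H{\left(S \right)} = 3$ ($H{\left(S \right)} = 2 + 1 = 3$)
$m{\left(w \right)} = 2 w^{2}$ ($m{\left(w \right)} = w 2 w = 2 w^{2}$)
$I{\left(P,z \right)} = 18 + z$ ($I{\left(P,z \right)} = 2 \cdot 3^{2} + z = 2 \cdot 9 + z = 18 + z$)
$\left(-49 + I{\left(8,u \right)}\right) \left(-83\right) = \left(-49 + \left(18 + \frac{4}{3}\right)\right) \left(-83\right) = \left(-49 + \frac{58}{3}\right) \left(-83\right) = \left(- \frac{89}{3}\right) \left(-83\right) = \frac{7387}{3}$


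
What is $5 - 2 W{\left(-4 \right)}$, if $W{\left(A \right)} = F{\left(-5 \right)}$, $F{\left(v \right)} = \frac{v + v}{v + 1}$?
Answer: $0$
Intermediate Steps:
$F{\left(v \right)} = \frac{2 v}{1 + v}$
$W{\left(A \right)} = \frac{5}{2}$ ($W{\left(A \right)} = 2 \left(-5\right) \frac{1}{1 - 5} = 2 \left(-5\right) \frac{1}{-4} = 2 \left(-5\right) \left(- \frac{1}{4}\right) = \frac{5}{2}$)
$5 - 2 W{\left(-4 \right)} = 5 - 5 = 0$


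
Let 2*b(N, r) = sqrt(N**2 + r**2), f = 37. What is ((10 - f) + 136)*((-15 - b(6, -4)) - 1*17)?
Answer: -3488 - 109*sqrt(13) ≈ -3881.0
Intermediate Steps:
b(N, r) = sqrt(N**2 + r**2)/2
((10 - f) + 136)*((-15 - b(6, -4)) - 1*17) = ((10 - 1*37) + 136)*((-15 - sqrt(6**2 + (-4)**2)/2) - 1*17) = ((10 - 37) + 136)*((-15 - sqrt(36 + 16)/2) - 17) = (-27 + 136)*((-15 - sqrt(52)/2) - 17) = 109*((-15 - 2*sqrt(13)/2) - 17) = 109*((-15 - sqrt(13)) - 17) = 109*(-32 - sqrt(13)) = -3488 - 109*sqrt(13)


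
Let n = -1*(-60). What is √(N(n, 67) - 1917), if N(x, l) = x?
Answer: I*√1857 ≈ 43.093*I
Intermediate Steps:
n = 60
√(N(n, 67) - 1917) = √(60 - 1917) = √(-1857) = I*√1857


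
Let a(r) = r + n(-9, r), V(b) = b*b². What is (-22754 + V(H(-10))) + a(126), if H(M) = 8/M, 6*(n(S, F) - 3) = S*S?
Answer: -5653003/250 ≈ -22612.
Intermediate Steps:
n(S, F) = 3 + S²/6 (n(S, F) = 3 + (S*S)/6 = 3 + S²/6)
V(b) = b³
a(r) = 33/2 + r (a(r) = r + (3 + (⅙)*(-9)²) = r + (3 + (⅙)*81) = r + (3 + 27/2) = r + 33/2 = 33/2 + r)
(-22754 + V(H(-10))) + a(126) = (-22754 + (8/(-10))³) + (33/2 + 126) = (-22754 + (8*(-⅒))³) + 285/2 = (-22754 + (-⅘)³) + 285/2 = (-22754 - 64/125) + 285/2 = -2844314/125 + 285/2 = -5653003/250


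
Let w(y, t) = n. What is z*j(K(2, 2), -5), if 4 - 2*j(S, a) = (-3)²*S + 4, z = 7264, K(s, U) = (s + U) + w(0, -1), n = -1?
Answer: -98064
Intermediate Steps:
w(y, t) = -1
K(s, U) = -1 + U + s (K(s, U) = (s + U) - 1 = (U + s) - 1 = -1 + U + s)
j(S, a) = -9*S/2 (j(S, a) = 2 - ((-3)²*S + 4)/2 = 2 - (9*S + 4)/2 = 2 - (4 + 9*S)/2 = 2 + (-2 - 9*S/2) = -9*S/2)
z*j(K(2, 2), -5) = 7264*(-9*(-1 + 2 + 2)/2) = 7264*(-9/2*3) = 7264*(-27/2) = -98064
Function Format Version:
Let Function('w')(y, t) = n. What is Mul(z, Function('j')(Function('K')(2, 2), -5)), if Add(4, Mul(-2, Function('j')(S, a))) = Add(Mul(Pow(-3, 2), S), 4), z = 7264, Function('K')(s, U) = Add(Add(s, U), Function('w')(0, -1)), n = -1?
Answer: -98064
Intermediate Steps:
Function('w')(y, t) = -1
Function('K')(s, U) = Add(-1, U, s) (Function('K')(s, U) = Add(Add(s, U), -1) = Add(Add(U, s), -1) = Add(-1, U, s))
Function('j')(S, a) = Mul(Rational(-9, 2), S) (Function('j')(S, a) = Add(2, Mul(Rational(-1, 2), Add(Mul(Pow(-3, 2), S), 4))) = Add(2, Mul(Rational(-1, 2), Add(Mul(9, S), 4))) = Add(2, Mul(Rational(-1, 2), Add(4, Mul(9, S)))) = Add(2, Add(-2, Mul(Rational(-9, 2), S))) = Mul(Rational(-9, 2), S))
Mul(z, Function('j')(Function('K')(2, 2), -5)) = Mul(7264, Mul(Rational(-9, 2), Add(-1, 2, 2))) = Mul(7264, Mul(Rational(-9, 2), 3)) = Mul(7264, Rational(-27, 2)) = -98064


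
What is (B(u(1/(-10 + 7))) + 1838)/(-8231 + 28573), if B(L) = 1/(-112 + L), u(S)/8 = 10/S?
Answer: 92425/1022912 ≈ 0.090355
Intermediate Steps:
u(S) = 80/S (u(S) = 8*(10/S) = 80/S)
(B(u(1/(-10 + 7))) + 1838)/(-8231 + 28573) = (1/(-112 + 80/(1/(-10 + 7))) + 1838)/(-8231 + 28573) = (1/(-112 + 80/(1/(-3))) + 1838)/20342 = (1/(-112 + 80/(-1/3)) + 1838)*(1/20342) = (1/(-112 + 80*(-3)) + 1838)*(1/20342) = (1/(-112 - 240) + 1838)*(1/20342) = (1/(-352) + 1838)*(1/20342) = (-1/352 + 1838)*(1/20342) = (646975/352)*(1/20342) = 92425/1022912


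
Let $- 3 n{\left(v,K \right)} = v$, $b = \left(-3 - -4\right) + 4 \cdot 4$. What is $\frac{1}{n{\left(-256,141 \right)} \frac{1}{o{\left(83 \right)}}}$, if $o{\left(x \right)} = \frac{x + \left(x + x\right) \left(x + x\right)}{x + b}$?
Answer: $\frac{82917}{25600} \approx 3.2389$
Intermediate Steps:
$b = 17$ ($b = \left(-3 + 4\right) + 16 = 1 + 16 = 17$)
$n{\left(v,K \right)} = - \frac{v}{3}$
$o{\left(x \right)} = \frac{x + 4 x^{2}}{17 + x}$ ($o{\left(x \right)} = \frac{x + \left(x + x\right) \left(x + x\right)}{x + 17} = \frac{x + 2 x 2 x}{17 + x} = \frac{x + 4 x^{2}}{17 + x}$)
$\frac{1}{n{\left(-256,141 \right)} \frac{1}{o{\left(83 \right)}}} = \frac{1}{\left(- \frac{1}{3}\right) \left(-256\right) \frac{1}{83 \frac{1}{17 + 83} \left(1 + 4 \cdot 83\right)}} = \frac{1}{\frac{256}{3} \frac{1}{83 \cdot \frac{1}{100} \left(1 + 332\right)}} = \frac{1}{\frac{256}{3} \frac{1}{83 \cdot \frac{1}{100} \cdot 333}} = \frac{1}{\frac{256}{3} \frac{1}{\frac{27639}{100}}} = \frac{1}{\frac{256}{3} \cdot \frac{100}{27639}} = \frac{1}{\frac{25600}{82917}} = \frac{82917}{25600}$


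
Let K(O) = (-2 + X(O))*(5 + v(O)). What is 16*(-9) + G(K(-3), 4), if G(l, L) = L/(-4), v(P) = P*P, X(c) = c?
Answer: -145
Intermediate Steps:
v(P) = P**2
K(O) = (-2 + O)*(5 + O**2)
G(l, L) = -L/4 (G(l, L) = L*(-1/4) = -L/4)
16*(-9) + G(K(-3), 4) = 16*(-9) - 1/4*4 = -144 - 1 = -145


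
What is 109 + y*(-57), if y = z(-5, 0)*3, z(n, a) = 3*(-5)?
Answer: 2674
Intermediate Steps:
z(n, a) = -15
y = -45 (y = -15*3 = -45)
109 + y*(-57) = 109 - 45*(-57) = 109 + 2565 = 2674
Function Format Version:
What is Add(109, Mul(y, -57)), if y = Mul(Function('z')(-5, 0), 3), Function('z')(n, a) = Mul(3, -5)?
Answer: 2674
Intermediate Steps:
Function('z')(n, a) = -15
y = -45 (y = Mul(-15, 3) = -45)
Add(109, Mul(y, -57)) = Add(109, Mul(-45, -57)) = Add(109, 2565) = 2674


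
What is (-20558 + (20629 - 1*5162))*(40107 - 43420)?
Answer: 16866483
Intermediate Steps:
(-20558 + (20629 - 1*5162))*(40107 - 43420) = (-20558 + (20629 - 5162))*(-3313) = (-20558 + 15467)*(-3313) = -5091*(-3313) = 16866483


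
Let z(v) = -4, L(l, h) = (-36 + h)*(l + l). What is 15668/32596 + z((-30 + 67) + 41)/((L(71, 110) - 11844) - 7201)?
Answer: 33472025/69568013 ≈ 0.48114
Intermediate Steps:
L(l, h) = 2*l*(-36 + h) (L(l, h) = (-36 + h)*(2*l) = 2*l*(-36 + h))
15668/32596 + z((-30 + 67) + 41)/((L(71, 110) - 11844) - 7201) = 15668/32596 - 4/((2*71*(-36 + 110) - 11844) - 7201) = 15668*(1/32596) - 4/((2*71*74 - 11844) - 7201) = 3917/8149 - 4/((10508 - 11844) - 7201) = 3917/8149 - 4/(-1336 - 7201) = 3917/8149 - 4/(-8537) = 3917/8149 - 4*(-1/8537) = 3917/8149 + 4/8537 = 33472025/69568013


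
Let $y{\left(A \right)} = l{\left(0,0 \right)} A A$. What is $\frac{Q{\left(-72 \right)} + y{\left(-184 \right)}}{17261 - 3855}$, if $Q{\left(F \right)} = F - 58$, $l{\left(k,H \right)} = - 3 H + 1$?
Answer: $\frac{16863}{6703} \approx 2.5157$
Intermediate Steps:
$l{\left(k,H \right)} = 1 - 3 H$
$y{\left(A \right)} = A^{2}$ ($y{\left(A \right)} = \left(1 - 0\right) A A = \left(1 + 0\right) A A = 1 A A = A A = A^{2}$)
$Q{\left(F \right)} = -58 + F$ ($Q{\left(F \right)} = F - 58 = -58 + F$)
$\frac{Q{\left(-72 \right)} + y{\left(-184 \right)}}{17261 - 3855} = \frac{\left(-58 - 72\right) + \left(-184\right)^{2}}{17261 - 3855} = \frac{-130 + 33856}{13406} = 33726 \cdot \frac{1}{13406} = \frac{16863}{6703}$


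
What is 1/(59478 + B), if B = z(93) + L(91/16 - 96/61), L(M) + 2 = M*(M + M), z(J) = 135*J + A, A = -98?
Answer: 476288/34276944929 ≈ 1.3895e-5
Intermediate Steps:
z(J) = -98 + 135*J (z(J) = 135*J - 98 = -98 + 135*J)
L(M) = -2 + 2*M² (L(M) = -2 + M*(M + M) = -2 + M*(2*M) = -2 + 2*M²)
B = 5948287265/476288 (B = (-98 + 135*93) + (-2 + 2*(91/16 - 96/61)²) = (-98 + 12555) + (-2 + 2*(91*(1/16) - 96*1/61)²) = 12457 + (-2 + 2*(91/16 - 96/61)²) = 12457 + (-2 + 2*(4015/976)²) = 12457 + (-2 + 2*(16120225/952576)) = 12457 + (-2 + 16120225/476288) = 12457 + 15167649/476288 = 5948287265/476288 ≈ 12489.)
1/(59478 + B) = 1/(59478 + 5948287265/476288) = 1/(34276944929/476288) = 476288/34276944929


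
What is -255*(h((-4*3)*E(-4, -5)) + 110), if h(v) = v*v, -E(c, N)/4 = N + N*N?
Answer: -235036050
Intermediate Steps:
E(c, N) = -4*N - 4*N² (E(c, N) = -4*(N + N*N) = -4*(N + N²) = -4*N - 4*N²)
h(v) = v²
-255*(h((-4*3)*E(-4, -5)) + 110) = -255*(((-4*3)*(-4*(-5)*(1 - 5)))² + 110) = -255*((-(-48)*(-5)*(-4))² + 110) = -255*((-12*(-80))² + 110) = -255*(960² + 110) = -255*(921600 + 110) = -255*921710 = -235036050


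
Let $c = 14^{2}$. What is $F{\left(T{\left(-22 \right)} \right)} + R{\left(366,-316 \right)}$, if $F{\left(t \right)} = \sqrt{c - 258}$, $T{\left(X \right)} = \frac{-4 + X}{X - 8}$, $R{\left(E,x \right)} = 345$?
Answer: $345 + i \sqrt{62} \approx 345.0 + 7.874 i$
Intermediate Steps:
$c = 196$
$T{\left(X \right)} = \frac{-4 + X}{-8 + X}$
$F{\left(t \right)} = i \sqrt{62}$ ($F{\left(t \right)} = \sqrt{196 - 258} = \sqrt{-62} = i \sqrt{62}$)
$F{\left(T{\left(-22 \right)} \right)} + R{\left(366,-316 \right)} = i \sqrt{62} + 345 = 345 + i \sqrt{62}$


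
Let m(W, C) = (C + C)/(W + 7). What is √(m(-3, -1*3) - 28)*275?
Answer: 275*I*√118/2 ≈ 1493.6*I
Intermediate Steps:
m(W, C) = 2*C/(7 + W) (m(W, C) = (2*C)/(7 + W) = 2*C/(7 + W))
√(m(-3, -1*3) - 28)*275 = √(2*(-1*3)/(7 - 3) - 28)*275 = √(2*(-3)/4 - 28)*275 = √(2*(-3)*(¼) - 28)*275 = √(-3/2 - 28)*275 = √(-59/2)*275 = (I*√118/2)*275 = 275*I*√118/2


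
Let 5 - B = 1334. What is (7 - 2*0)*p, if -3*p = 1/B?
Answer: 7/3987 ≈ 0.0017557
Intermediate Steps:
B = -1329 (B = 5 - 1*1334 = 5 - 1334 = -1329)
p = 1/3987 (p = -1/3/(-1329) = -1/3*(-1/1329) = 1/3987 ≈ 0.00025081)
(7 - 2*0)*p = (7 - 2*0)*(1/3987) = (7 + 0)*(1/3987) = 7*(1/3987) = 7/3987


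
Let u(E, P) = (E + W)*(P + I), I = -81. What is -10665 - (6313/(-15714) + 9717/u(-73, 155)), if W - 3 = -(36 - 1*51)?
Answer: -170478034963/15988995 ≈ -10662.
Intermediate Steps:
W = 18 (W = 3 - (36 - 1*51) = 3 - (36 - 51) = 3 - 1*(-15) = 3 + 15 = 18)
u(E, P) = (-81 + P)*(18 + E) (u(E, P) = (E + 18)*(P - 81) = (18 + E)*(-81 + P) = (-81 + P)*(18 + E))
-10665 - (6313/(-15714) + 9717/u(-73, 155)) = -10665 - (6313/(-15714) + 9717/(-1458 - 81*(-73) + 18*155 - 73*155)) = -10665 - (6313*(-1/15714) + 9717/(-1458 + 5913 + 2790 - 11315)) = -10665 - (-6313/15714 + 9717/(-4070)) = -10665 - (-6313/15714 + 9717*(-1/4070)) = -10665 - (-6313/15714 - 9717/4070) = -10665 - 1*(-44596712/15988995) = -10665 + 44596712/15988995 = -170478034963/15988995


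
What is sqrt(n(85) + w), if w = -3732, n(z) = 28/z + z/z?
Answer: I*sqrt(26954095)/85 ≈ 61.079*I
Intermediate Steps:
n(z) = 1 + 28/z (n(z) = 28/z + 1 = 1 + 28/z)
sqrt(n(85) + w) = sqrt((28 + 85)/85 - 3732) = sqrt((1/85)*113 - 3732) = sqrt(113/85 - 3732) = sqrt(-317107/85) = I*sqrt(26954095)/85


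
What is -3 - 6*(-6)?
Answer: 33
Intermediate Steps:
-3 - 6*(-6) = -3 + 36 = 33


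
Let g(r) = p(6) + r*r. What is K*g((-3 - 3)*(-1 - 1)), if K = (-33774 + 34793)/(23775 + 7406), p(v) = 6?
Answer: 152850/31181 ≈ 4.9020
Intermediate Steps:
K = 1019/31181 ≈ 0.032680
g(r) = 6 + r² (g(r) = 6 + r*r = 6 + r²)
K*g((-3 - 3)*(-1 - 1)) = 1019*(6 + ((-3 - 3)*(-1 - 1))²)/31181 = 1019*(6 + (-6*(-2))²)/31181 = 1019*(6 + 12²)/31181 = 1019*(6 + 144)/31181 = (1019/31181)*150 = 152850/31181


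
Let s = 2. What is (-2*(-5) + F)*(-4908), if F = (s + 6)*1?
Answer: -88344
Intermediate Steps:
F = 8 (F = (2 + 6)*1 = 8*1 = 8)
(-2*(-5) + F)*(-4908) = (-2*(-5) + 8)*(-4908) = (10 + 8)*(-4908) = 18*(-4908) = -88344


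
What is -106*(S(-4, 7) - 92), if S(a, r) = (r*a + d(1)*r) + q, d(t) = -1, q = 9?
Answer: 12508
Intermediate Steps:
S(a, r) = 9 - r + a*r (S(a, r) = (r*a - r) + 9 = (a*r - r) + 9 = (-r + a*r) + 9 = 9 - r + a*r)
-106*(S(-4, 7) - 92) = -106*((9 - 1*7 - 4*7) - 92) = -106*((9 - 7 - 28) - 92) = -106*(-26 - 92) = -106*(-118) = 12508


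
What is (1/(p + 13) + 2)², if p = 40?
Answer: 11449/2809 ≈ 4.0758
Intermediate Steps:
(1/(p + 13) + 2)² = (1/(40 + 13) + 2)² = (1/53 + 2)² = (107/53)² = 11449/2809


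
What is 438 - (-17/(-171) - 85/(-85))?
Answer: 74710/171 ≈ 436.90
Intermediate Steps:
438 - (-17/(-171) - 85/(-85)) = 438 - (-17*(-1/171) - 85*(-1/85)) = 438 - (17/171 + 1) = 438 - 1*188/171 = 438 - 188/171 = 74710/171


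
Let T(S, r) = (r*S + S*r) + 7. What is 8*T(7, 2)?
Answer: 280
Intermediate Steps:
T(S, r) = 7 + 2*S*r (T(S, r) = (S*r + S*r) + 7 = 2*S*r + 7 = 7 + 2*S*r)
8*T(7, 2) = 8*(7 + 2*7*2) = 8*(7 + 28) = 8*35 = 280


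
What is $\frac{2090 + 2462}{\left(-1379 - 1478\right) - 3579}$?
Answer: $- \frac{1138}{1609} \approx -0.70727$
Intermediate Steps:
$\frac{2090 + 2462}{\left(-1379 - 1478\right) - 3579} = \frac{4552}{-2857 - 3579} = \frac{4552}{-6436} = 4552 \left(- \frac{1}{6436}\right) = - \frac{1138}{1609}$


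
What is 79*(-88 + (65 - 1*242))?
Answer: -20935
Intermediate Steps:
79*(-88 + (65 - 1*242)) = 79*(-88 + (65 - 242)) = 79*(-88 - 177) = 79*(-265) = -20935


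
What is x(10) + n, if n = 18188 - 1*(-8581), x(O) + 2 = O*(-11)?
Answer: 26657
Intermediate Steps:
x(O) = -2 - 11*O (x(O) = -2 + O*(-11) = -2 - 11*O)
n = 26769 (n = 18188 + 8581 = 26769)
x(10) + n = (-2 - 11*10) + 26769 = (-2 - 110) + 26769 = -112 + 26769 = 26657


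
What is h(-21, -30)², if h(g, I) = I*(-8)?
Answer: 57600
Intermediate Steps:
h(g, I) = -8*I
h(-21, -30)² = (-8*(-30))² = 240² = 57600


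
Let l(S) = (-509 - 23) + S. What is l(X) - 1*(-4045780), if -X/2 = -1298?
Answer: 4047844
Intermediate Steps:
X = 2596 (X = -2*(-1298) = 2596)
l(S) = -532 + S
l(X) - 1*(-4045780) = (-532 + 2596) - 1*(-4045780) = 2064 + 4045780 = 4047844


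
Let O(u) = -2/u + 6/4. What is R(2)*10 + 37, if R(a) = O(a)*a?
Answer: 47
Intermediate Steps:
O(u) = 3/2 - 2/u (O(u) = -2/u + 6*(¼) = -2/u + 3/2 = 3/2 - 2/u)
R(a) = a*(3/2 - 2/a) (R(a) = (3/2 - 2/a)*a = a*(3/2 - 2/a))
R(2)*10 + 37 = (-2 + (3/2)*2)*10 + 37 = (-2 + 3)*10 + 37 = 1*10 + 37 = 10 + 37 = 47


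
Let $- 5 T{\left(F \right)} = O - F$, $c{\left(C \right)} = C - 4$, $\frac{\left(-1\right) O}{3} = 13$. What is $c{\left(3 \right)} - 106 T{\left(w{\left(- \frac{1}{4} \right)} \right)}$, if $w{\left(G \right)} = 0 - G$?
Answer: $- \frac{8331}{10} \approx -833.1$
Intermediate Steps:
$O = -39$ ($O = \left(-3\right) 13 = -39$)
$c{\left(C \right)} = -4 + C$
$w{\left(G \right)} = - G$
$T{\left(F \right)} = \frac{39}{5} + \frac{F}{5}$ ($T{\left(F \right)} = - \frac{-39 - F}{5} = \frac{39}{5} + \frac{F}{5}$)
$c{\left(3 \right)} - 106 T{\left(w{\left(- \frac{1}{4} \right)} \right)} = \left(-4 + 3\right) - 106 \left(\frac{39}{5} + \frac{\left(-1\right) \left(- \frac{1}{4}\right)}{5}\right) = -1 - 106 \left(\frac{39}{5} + \frac{\left(-1\right) \left(\left(-1\right) \frac{1}{4}\right)}{5}\right) = -1 - 106 \left(\frac{39}{5} + \frac{\left(-1\right) \left(- \frac{1}{4}\right)}{5}\right) = -1 - 106 \left(\frac{39}{5} + \frac{1}{5} \cdot \frac{1}{4}\right) = -1 - 106 \left(\frac{39}{5} + \frac{1}{20}\right) = -1 - \frac{8321}{10} = - \frac{8331}{10}$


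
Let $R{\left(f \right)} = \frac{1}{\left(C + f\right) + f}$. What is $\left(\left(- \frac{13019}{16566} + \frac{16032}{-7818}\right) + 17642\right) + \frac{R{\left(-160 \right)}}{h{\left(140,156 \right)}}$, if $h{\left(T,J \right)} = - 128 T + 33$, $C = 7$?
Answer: $\frac{2131679467696091515}{120849238253238} \approx 17639.0$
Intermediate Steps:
$h{\left(T,J \right)} = 33 - 128 T$
$R{\left(f \right)} = \frac{1}{7 + 2 f}$ ($R{\left(f \right)} = \frac{1}{\left(7 + f\right) + f} = \frac{1}{7 + 2 f}$)
$\left(\left(- \frac{13019}{16566} + \frac{16032}{-7818}\right) + 17642\right) + \frac{R{\left(-160 \right)}}{h{\left(140,156 \right)}} = \left(\left(- \frac{13019}{16566} + \frac{16032}{-7818}\right) + 17642\right) + \frac{1}{\left(7 + 2 \left(-160\right)\right) \left(33 - 17920\right)} = \left(\left(\left(-13019\right) \frac{1}{16566} + 16032 \left(- \frac{1}{7818}\right)\right) + 17642\right) + \frac{1}{\left(7 - 320\right) \left(33 - 17920\right)} = \left(\left(- \frac{13019}{16566} - \frac{2672}{1303}\right) + 17642\right) + \frac{1}{\left(-313\right) \left(-17887\right)} = \left(- \frac{61228109}{21585498} + 17642\right) - - \frac{1}{5598631} = \frac{380750127607}{21585498} + \frac{1}{5598631} = \frac{2131679467696091515}{120849238253238}$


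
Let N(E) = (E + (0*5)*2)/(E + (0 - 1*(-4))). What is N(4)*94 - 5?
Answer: 42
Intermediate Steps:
N(E) = E/(4 + E) (N(E) = (E + 0*2)/(E + (0 + 4)) = (E + 0)/(E + 4) = E/(4 + E))
N(4)*94 - 5 = (4/(4 + 4))*94 - 5 = (4/8)*94 - 5 = (4*(1/8))*94 - 5 = (1/2)*94 - 5 = 47 - 5 = 42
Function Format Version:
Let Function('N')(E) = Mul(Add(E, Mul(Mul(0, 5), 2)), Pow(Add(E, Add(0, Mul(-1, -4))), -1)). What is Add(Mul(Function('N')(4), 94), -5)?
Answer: 42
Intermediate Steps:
Function('N')(E) = Mul(E, Pow(Add(4, E), -1)) (Function('N')(E) = Mul(Add(E, Mul(0, 2)), Pow(Add(E, Add(0, 4)), -1)) = Mul(Add(E, 0), Pow(Add(E, 4), -1)) = Mul(E, Pow(Add(4, E), -1)))
Add(Mul(Function('N')(4), 94), -5) = Add(Mul(Mul(4, Pow(Add(4, 4), -1)), 94), -5) = Add(Mul(Mul(4, Pow(8, -1)), 94), -5) = Add(Mul(Mul(4, Rational(1, 8)), 94), -5) = Add(Mul(Rational(1, 2), 94), -5) = Add(47, -5) = 42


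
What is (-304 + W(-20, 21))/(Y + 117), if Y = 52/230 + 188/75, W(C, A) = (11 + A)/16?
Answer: -520950/206539 ≈ -2.5223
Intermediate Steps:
W(C, A) = 11/16 + A/16 (W(C, A) = (11 + A)*(1/16) = 11/16 + A/16)
Y = 4714/1725 (Y = 52*(1/230) + 188*(1/75) = 26/115 + 188/75 = 4714/1725 ≈ 2.7328)
(-304 + W(-20, 21))/(Y + 117) = (-304 + (11/16 + (1/16)*21))/(4714/1725 + 117) = (-304 + (11/16 + 21/16))/(206539/1725) = (-304 + 2)*(1725/206539) = -302*1725/206539 = -520950/206539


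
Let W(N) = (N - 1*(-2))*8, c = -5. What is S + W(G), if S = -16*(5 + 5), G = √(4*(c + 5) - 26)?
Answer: -144 + 8*I*√26 ≈ -144.0 + 40.792*I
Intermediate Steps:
G = I*√26 (G = √(4*(-5 + 5) - 26) = √(4*0 - 26) = √(0 - 26) = √(-26) = I*√26 ≈ 5.099*I)
W(N) = 16 + 8*N (W(N) = (N + 2)*8 = (2 + N)*8 = 16 + 8*N)
S = -160 (S = -16*10 = -160)
S + W(G) = -160 + (16 + 8*(I*√26)) = -160 + (16 + 8*I*√26) = -144 + 8*I*√26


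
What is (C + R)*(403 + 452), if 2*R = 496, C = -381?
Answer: -113715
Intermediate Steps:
R = 248 (R = (½)*496 = 248)
(C + R)*(403 + 452) = (-381 + 248)*(403 + 452) = -133*855 = -113715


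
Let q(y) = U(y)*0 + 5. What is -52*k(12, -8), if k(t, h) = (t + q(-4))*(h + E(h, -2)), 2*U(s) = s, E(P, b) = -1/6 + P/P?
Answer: 19006/3 ≈ 6335.3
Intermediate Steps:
E(P, b) = ⅚ (E(P, b) = -1*⅙ + 1 = -⅙ + 1 = ⅚)
U(s) = s/2
q(y) = 5 (q(y) = (y/2)*0 + 5 = 0 + 5 = 5)
k(t, h) = (5 + t)*(⅚ + h) (k(t, h) = (t + 5)*(h + ⅚) = (5 + t)*(⅚ + h))
-52*k(12, -8) = -52*(25/6 + 5*(-8) + (⅚)*12 - 8*12) = -52*(25/6 - 40 + 10 - 96) = -52*(-731/6) = 19006/3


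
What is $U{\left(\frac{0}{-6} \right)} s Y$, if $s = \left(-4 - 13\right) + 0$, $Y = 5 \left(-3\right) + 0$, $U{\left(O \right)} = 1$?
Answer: $255$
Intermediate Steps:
$Y = -15$ ($Y = -15 + 0 = -15$)
$s = -17$ ($s = -17 + 0 = -17$)
$U{\left(\frac{0}{-6} \right)} s Y = 1 \left(-17\right) \left(-15\right) = \left(-17\right) \left(-15\right) = 255$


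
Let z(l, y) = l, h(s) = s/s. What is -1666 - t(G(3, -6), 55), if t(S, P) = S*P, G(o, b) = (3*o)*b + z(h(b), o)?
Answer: 1249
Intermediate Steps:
h(s) = 1
G(o, b) = 1 + 3*b*o (G(o, b) = (3*o)*b + 1 = 3*b*o + 1 = 1 + 3*b*o)
t(S, P) = P*S
-1666 - t(G(3, -6), 55) = -1666 - 55*(1 + 3*(-6)*3) = -1666 - 55*(1 - 54) = -1666 - 55*(-53) = -1666 - 1*(-2915) = -1666 + 2915 = 1249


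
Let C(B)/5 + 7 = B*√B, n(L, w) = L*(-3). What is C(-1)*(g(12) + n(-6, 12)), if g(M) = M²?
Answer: -5670 - 810*I ≈ -5670.0 - 810.0*I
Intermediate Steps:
n(L, w) = -3*L
C(B) = -35 + 5*B^(3/2) (C(B) = -35 + 5*(B*√B) = -35 + 5*B^(3/2))
C(-1)*(g(12) + n(-6, 12)) = (-35 + 5*(-1)^(3/2))*(12² - 3*(-6)) = (-35 + 5*(-I))*(144 + 18) = (-35 - 5*I)*162 = -5670 - 810*I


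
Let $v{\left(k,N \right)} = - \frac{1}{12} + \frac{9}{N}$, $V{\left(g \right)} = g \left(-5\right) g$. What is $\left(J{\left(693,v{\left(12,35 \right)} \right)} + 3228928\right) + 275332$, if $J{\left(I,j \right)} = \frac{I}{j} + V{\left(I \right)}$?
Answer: $\frac{80811155}{73} \approx 1.107 \cdot 10^{6}$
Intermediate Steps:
$V{\left(g \right)} = - 5 g^{2}$ ($V{\left(g \right)} = - 5 g g = - 5 g^{2}$)
$v{\left(k,N \right)} = - \frac{1}{12} + \frac{9}{N}$ ($v{\left(k,N \right)} = \left(-1\right) \frac{1}{12} + \frac{9}{N} = - \frac{1}{12} + \frac{9}{N}$)
$J{\left(I,j \right)} = - 5 I^{2} + \frac{I}{j}$ ($J{\left(I,j \right)} = \frac{I}{j} - 5 I^{2} = - 5 I^{2} + \frac{I}{j}$)
$\left(J{\left(693,v{\left(12,35 \right)} \right)} + 3228928\right) + 275332 = \left(\left(- 5 \cdot 693^{2} + \frac{693}{\frac{1}{12} \cdot \frac{1}{35} \left(108 - 35\right)}\right) + 3228928\right) + 275332 = \left(\left(\left(-5\right) 480249 + \frac{693}{\frac{1}{12} \cdot \frac{1}{35} \left(108 - 35\right)}\right) + 3228928\right) + 275332 = \left(\left(-2401245 + \frac{693}{\frac{1}{12} \cdot \frac{1}{35} \cdot 73}\right) + 3228928\right) + 275332 = \left(\left(-2401245 + \frac{693}{\frac{73}{420}}\right) + 3228928\right) + 275332 = \left(\left(-2401245 + 693 \cdot \frac{420}{73}\right) + 3228928\right) + 275332 = \left(\left(-2401245 + \frac{291060}{73}\right) + 3228928\right) + 275332 = \left(- \frac{174999825}{73} + 3228928\right) + 275332 = \frac{60711919}{73} + 275332 = \frac{80811155}{73}$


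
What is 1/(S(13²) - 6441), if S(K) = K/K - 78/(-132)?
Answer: -22/141667 ≈ -0.00015529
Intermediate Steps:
S(K) = 35/22 (S(K) = 1 - 78*(-1/132) = 1 + 13/22 = 35/22)
1/(S(13²) - 6441) = 1/(35/22 - 6441) = 1/(-141667/22) = -22/141667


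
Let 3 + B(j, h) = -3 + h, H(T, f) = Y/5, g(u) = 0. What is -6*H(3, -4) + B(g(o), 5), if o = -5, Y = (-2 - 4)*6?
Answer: 211/5 ≈ 42.200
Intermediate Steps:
Y = -36 (Y = -6*6 = -36)
H(T, f) = -36/5
B(j, h) = -6 + h (B(j, h) = -3 + (-3 + h) = -6 + h)
-6*H(3, -4) + B(g(o), 5) = -6*(-36/5) + (-6 + 5) = 216/5 - 1 = 211/5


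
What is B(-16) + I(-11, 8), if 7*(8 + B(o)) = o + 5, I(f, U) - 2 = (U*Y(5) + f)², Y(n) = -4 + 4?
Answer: 794/7 ≈ 113.43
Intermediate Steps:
Y(n) = 0
I(f, U) = 2 + f² (I(f, U) = 2 + (U*0 + f)² = 2 + (0 + f)² = 2 + f²)
B(o) = -51/7 + o/7 (B(o) = -8 + (o + 5)/7 = -8 + (5 + o)/7 = -8 + (5/7 + o/7) = -51/7 + o/7)
B(-16) + I(-11, 8) = (-51/7 + (⅐)*(-16)) + (2 + (-11)²) = (-51/7 - 16/7) + (2 + 121) = -67/7 + 123 = 794/7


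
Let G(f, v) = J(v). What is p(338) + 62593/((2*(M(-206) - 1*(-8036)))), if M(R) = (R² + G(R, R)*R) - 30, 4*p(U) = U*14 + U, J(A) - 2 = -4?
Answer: 128977483/101708 ≈ 1268.1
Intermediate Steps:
J(A) = -2 (J(A) = 2 - 4 = -2)
G(f, v) = -2
p(U) = 15*U/4 (p(U) = (U*14 + U)/4 = (14*U + U)/4 = (15*U)/4 = 15*U/4)
M(R) = -30 + R² - 2*R (M(R) = (R² - 2*R) - 30 = -30 + R² - 2*R)
p(338) + 62593/((2*(M(-206) - 1*(-8036)))) = (15/4)*338 + 62593/((2*((-30 + (-206)² - 2*(-206)) - 1*(-8036)))) = 2535/2 + 62593/((2*((-30 + 42436 + 412) + 8036))) = 2535/2 + 62593/((2*(42818 + 8036))) = 2535/2 + 62593/((2*50854)) = 2535/2 + 62593/101708 = 128977483/101708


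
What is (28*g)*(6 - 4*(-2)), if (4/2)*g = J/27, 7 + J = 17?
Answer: 1960/27 ≈ 72.593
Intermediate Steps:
J = 10 (J = -7 + 17 = 10)
g = 5/27 (g = (10/27)/2 = (10*(1/27))/2 = (½)*(10/27) = 5/27 ≈ 0.18519)
(28*g)*(6 - 4*(-2)) = (28*(5/27))*(6 - 4*(-2)) = 140*(6 + 8)/27 = (140/27)*14 = 1960/27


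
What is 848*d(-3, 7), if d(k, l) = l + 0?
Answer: 5936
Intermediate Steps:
d(k, l) = l
848*d(-3, 7) = 848*7 = 5936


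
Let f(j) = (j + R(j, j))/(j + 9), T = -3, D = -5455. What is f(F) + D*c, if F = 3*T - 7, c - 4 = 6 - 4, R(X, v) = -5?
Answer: -32727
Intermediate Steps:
c = 6 (c = 4 + (6 - 4) = 4 + 2 = 6)
F = -16 (F = 3*(-3) - 7 = -9 - 7 = -16)
f(j) = (-5 + j)/(9 + j) (f(j) = (j - 5)/(j + 9) = (-5 + j)/(9 + j))
f(F) + D*c = (-5 - 16)/(9 - 16) - 5455*6 = -21/(-7) - 32730 = -⅐*(-21) - 32730 = 3 - 32730 = -32727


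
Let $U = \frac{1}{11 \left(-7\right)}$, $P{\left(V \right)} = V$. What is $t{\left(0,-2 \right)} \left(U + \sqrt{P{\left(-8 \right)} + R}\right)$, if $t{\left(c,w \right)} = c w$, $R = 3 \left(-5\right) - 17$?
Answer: $0$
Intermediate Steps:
$R = -32$ ($R = -15 - 17 = -32$)
$U = - \frac{1}{77}$ ($U = \frac{1}{-77} = - \frac{1}{77} \approx -0.012987$)
$t{\left(0,-2 \right)} \left(U + \sqrt{P{\left(-8 \right)} + R}\right) = 0 \left(-2\right) \left(- \frac{1}{77} + \sqrt{-8 - 32}\right) = 0 \left(- \frac{1}{77} + \sqrt{-40}\right) = 0 \left(- \frac{1}{77} + 2 i \sqrt{10}\right) = 0$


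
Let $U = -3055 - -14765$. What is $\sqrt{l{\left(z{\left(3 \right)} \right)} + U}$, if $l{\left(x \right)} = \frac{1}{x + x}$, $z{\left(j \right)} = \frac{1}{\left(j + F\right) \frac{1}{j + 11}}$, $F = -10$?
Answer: $\frac{\sqrt{46839}}{2} \approx 108.21$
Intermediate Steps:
$z{\left(j \right)} = \frac{11 + j}{-10 + j}$ ($z{\left(j \right)} = \frac{1}{\left(j - 10\right) \frac{1}{j + 11}} = \frac{1}{\left(-10 + j\right) \frac{1}{11 + j}} = \frac{1}{\frac{1}{11 + j} \left(-10 + j\right)} = \frac{11 + j}{-10 + j}$)
$l{\left(x \right)} = \frac{1}{2 x}$
$U = 11710$ ($U = -3055 + 14765 = 11710$)
$\sqrt{l{\left(z{\left(3 \right)} \right)} + U} = \sqrt{\frac{1}{2 \frac{11 + 3}{-10 + 3}} + 11710} = \sqrt{\frac{1}{2 \frac{1}{-7} \cdot 14} + 11710} = \sqrt{\frac{1}{2 \left(\left(- \frac{1}{7}\right) 14\right)} + 11710} = \sqrt{\frac{1}{2 \left(-2\right)} + 11710} = \sqrt{\frac{1}{2} \left(- \frac{1}{2}\right) + 11710} = \sqrt{- \frac{1}{4} + 11710} = \sqrt{\frac{46839}{4}} = \frac{\sqrt{46839}}{2}$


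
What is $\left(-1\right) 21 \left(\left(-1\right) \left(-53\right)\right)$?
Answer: $-1113$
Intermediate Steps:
$\left(-1\right) 21 \left(\left(-1\right) \left(-53\right)\right) = \left(-21\right) 53 = -1113$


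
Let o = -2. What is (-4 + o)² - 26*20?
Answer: -484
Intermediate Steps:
(-4 + o)² - 26*20 = (-4 - 2)² - 26*20 = (-6)² - 520 = 36 - 520 = -484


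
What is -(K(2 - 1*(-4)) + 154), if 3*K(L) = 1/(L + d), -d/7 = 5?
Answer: -13397/87 ≈ -153.99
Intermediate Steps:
d = -35 (d = -7*5 = -35)
K(L) = 1/(3*(-35 + L)) (K(L) = 1/(3*(L - 35)) = 1/(3*(-35 + L)))
-(K(2 - 1*(-4)) + 154) = -(1/(3*(-35 + (2 - 1*(-4)))) + 154) = -(1/(3*(-35 + (2 + 4))) + 154) = -(1/(3*(-35 + 6)) + 154) = -((⅓)/(-29) + 154) = -((⅓)*(-1/29) + 154) = -(-1/87 + 154) = -1*13397/87 = -13397/87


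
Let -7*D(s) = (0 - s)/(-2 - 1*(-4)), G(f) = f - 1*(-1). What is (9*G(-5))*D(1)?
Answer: -18/7 ≈ -2.5714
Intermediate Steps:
G(f) = 1 + f (G(f) = f + 1 = 1 + f)
D(s) = s/14 (D(s) = -(0 - s)/(7*(-2 - 1*(-4))) = -(-s)/(7*(-2 + 4)) = -(-s)/(7*2) = -(-1)*s/14 = s/14)
(9*G(-5))*D(1) = (9*(1 - 5))*((1/14)*1) = (9*(-4))*(1/14) = -36*1/14 = -18/7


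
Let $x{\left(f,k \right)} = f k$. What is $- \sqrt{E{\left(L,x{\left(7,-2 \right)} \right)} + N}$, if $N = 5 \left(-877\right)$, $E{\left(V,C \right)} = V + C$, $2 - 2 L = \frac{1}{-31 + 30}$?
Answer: $- \frac{i \sqrt{17590}}{2} \approx - 66.314 i$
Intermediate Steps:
$L = \frac{3}{2}$ ($L = 1 - \frac{1}{2 \left(-31 + 30\right)} = 1 - \frac{1}{2 \left(-1\right)} = 1 - - \frac{1}{2} = 1 + \frac{1}{2} = \frac{3}{2} \approx 1.5$)
$E{\left(V,C \right)} = C + V$
$N = -4385$
$- \sqrt{E{\left(L,x{\left(7,-2 \right)} \right)} + N} = - \sqrt{\left(7 \left(-2\right) + \frac{3}{2}\right) - 4385} = - \sqrt{\left(-14 + \frac{3}{2}\right) - 4385} = - \sqrt{- \frac{25}{2} - 4385} = - \sqrt{- \frac{8795}{2}} = - \frac{i \sqrt{17590}}{2}$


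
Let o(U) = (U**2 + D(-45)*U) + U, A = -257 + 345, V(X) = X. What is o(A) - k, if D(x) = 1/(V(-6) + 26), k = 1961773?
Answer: -9769683/5 ≈ -1.9539e+6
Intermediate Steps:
A = 88
D(x) = 1/20 (D(x) = 1/(-6 + 26) = 1/20)
o(U) = U**2 + 21*U/20 (o(U) = (U**2 + U/20) + U = U**2 + 21*U/20)
o(A) - k = (1/20)*88*(21 + 20*88) - 1*1961773 = (1/20)*88*(21 + 1760) - 1961773 = (1/20)*88*1781 - 1961773 = 39182/5 - 1961773 = -9769683/5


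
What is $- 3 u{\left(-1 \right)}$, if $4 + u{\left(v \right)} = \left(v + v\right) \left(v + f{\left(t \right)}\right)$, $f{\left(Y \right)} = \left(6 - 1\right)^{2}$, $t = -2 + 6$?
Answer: $156$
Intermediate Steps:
$t = 4$
$f{\left(Y \right)} = 25$ ($f{\left(Y \right)} = 5^{2} = 25$)
$u{\left(v \right)} = -4 + 2 v \left(25 + v\right)$ ($u{\left(v \right)} = -4 + \left(v + v\right) \left(v + 25\right) = -4 + 2 v \left(25 + v\right)$)
$- 3 u{\left(-1 \right)} = - 3 \left(-4 + 2 \left(-1\right)^{2} + 50 \left(-1\right)\right) = - 3 \left(-4 + 2 \cdot 1 - 50\right) = - 3 \left(-4 + 2 - 50\right) = \left(-3\right) \left(-52\right) = 156$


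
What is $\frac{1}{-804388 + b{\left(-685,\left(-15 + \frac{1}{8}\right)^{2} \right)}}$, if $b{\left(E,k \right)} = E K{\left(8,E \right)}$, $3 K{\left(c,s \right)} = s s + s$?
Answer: $- \frac{1}{107787688} \approx -9.2775 \cdot 10^{-9}$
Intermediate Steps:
$K{\left(c,s \right)} = \frac{s}{3} + \frac{s^{2}}{3}$ ($K{\left(c,s \right)} = \frac{s s + s}{3} = \frac{s^{2} + s}{3} = \frac{s + s^{2}}{3} = \frac{s}{3} + \frac{s^{2}}{3}$)
$b{\left(E,k \right)} = \frac{E^{2} \left(1 + E\right)}{3}$ ($b{\left(E,k \right)} = E \frac{E \left(1 + E\right)}{3} = \frac{E^{2} \left(1 + E\right)}{3}$)
$\frac{1}{-804388 + b{\left(-685,\left(-15 + \frac{1}{8}\right)^{2} \right)}} = \frac{1}{-804388 + \frac{\left(-685\right)^{2} \left(1 - 685\right)}{3}} = \frac{1}{-804388 + \frac{1}{3} \cdot 469225 \left(-684\right)} = \frac{1}{-804388 - 106983300} = \frac{1}{-107787688} = - \frac{1}{107787688}$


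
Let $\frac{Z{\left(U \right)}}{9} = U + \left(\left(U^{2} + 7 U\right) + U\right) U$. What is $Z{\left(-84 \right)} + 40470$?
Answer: $-4786590$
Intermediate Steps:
$Z{\left(U \right)} = 9 U + 9 U \left(U^{2} + 8 U\right)$ ($Z{\left(U \right)} = 9 \left(U + \left(\left(U^{2} + 7 U\right) + U\right) U\right) = 9 \left(U + \left(U^{2} + 8 U\right) U\right) = 9 \left(U + U \left(U^{2} + 8 U\right)\right) = 9 U + 9 U \left(U^{2} + 8 U\right)$)
$Z{\left(-84 \right)} + 40470 = 9 \left(-84\right) \left(1 + \left(-84\right)^{2} + 8 \left(-84\right)\right) + 40470 = 9 \left(-84\right) \left(1 + 7056 - 672\right) + 40470 = 9 \left(-84\right) 6385 + 40470 = -4827060 + 40470 = -4786590$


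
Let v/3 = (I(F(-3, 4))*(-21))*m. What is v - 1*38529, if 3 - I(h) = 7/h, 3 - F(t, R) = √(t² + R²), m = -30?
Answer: -26244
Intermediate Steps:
F(t, R) = 3 - √(R² + t²) (F(t, R) = 3 - √(t² + R²) = 3 - √(R² + t²))
I(h) = 3 - 7/h
v = 12285 (v = 3*(((3 - 7/(3 - √(4² + (-3)²)))*(-21))*(-30)) = 3*(((3 - 7/(3 - √(16 + 9)))*(-21))*(-30)) = 3*(((3 - 7/(3 - √25))*(-21))*(-30)) = 3*(((3 - 7/(3 - 1*5))*(-21))*(-30)) = 3*(((3 - 7/(3 - 5))*(-21))*(-30)) = 3*(((3 - 7/(-2))*(-21))*(-30)) = 3*(((3 - 7*(-½))*(-21))*(-30)) = 3*(((3 + 7/2)*(-21))*(-30)) = 3*(((13/2)*(-21))*(-30)) = 3*(-273/2*(-30)) = 3*4095 = 12285)
v - 1*38529 = 12285 - 1*38529 = 12285 - 38529 = -26244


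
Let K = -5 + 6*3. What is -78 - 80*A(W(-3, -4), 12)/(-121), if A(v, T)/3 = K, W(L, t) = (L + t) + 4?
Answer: -6318/121 ≈ -52.215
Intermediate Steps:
W(L, t) = 4 + L + t
K = 13 (K = -5 + 18 = 13)
A(v, T) = 39 (A(v, T) = 3*13 = 39)
-78 - 80*A(W(-3, -4), 12)/(-121) = -78 - 3120/(-121) = -78 - 3120*(-1)/121 = -78 - 80*(-39/121) = -78 + 3120/121 = -6318/121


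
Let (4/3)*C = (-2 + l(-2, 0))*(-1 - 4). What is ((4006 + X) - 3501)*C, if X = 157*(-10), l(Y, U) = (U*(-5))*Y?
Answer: -15975/2 ≈ -7987.5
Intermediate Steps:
l(Y, U) = -5*U*Y (l(Y, U) = (-5*U)*Y = -5*U*Y)
X = -1570
C = 15/2 (C = 3*((-2 - 5*0*(-2))*(-1 - 4))/4 = 3*((-2 + 0)*(-5))/4 = 3*(-2*(-5))/4 = (3/4)*10 = 15/2 ≈ 7.5000)
((4006 + X) - 3501)*C = ((4006 - 1570) - 3501)*(15/2) = (2436 - 3501)*(15/2) = -1065*15/2 = -15975/2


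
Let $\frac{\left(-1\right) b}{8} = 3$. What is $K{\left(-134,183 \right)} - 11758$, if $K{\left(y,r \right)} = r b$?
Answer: $-16150$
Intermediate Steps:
$b = -24$ ($b = \left(-8\right) 3 = -24$)
$K{\left(y,r \right)} = - 24 r$ ($K{\left(y,r \right)} = r \left(-24\right) = - 24 r$)
$K{\left(-134,183 \right)} - 11758 = \left(-24\right) 183 - 11758 = -4392 - 11758 = -16150$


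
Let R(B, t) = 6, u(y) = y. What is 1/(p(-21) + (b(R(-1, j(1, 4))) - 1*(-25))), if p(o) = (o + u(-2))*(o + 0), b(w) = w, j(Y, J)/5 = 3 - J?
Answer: 1/514 ≈ 0.0019455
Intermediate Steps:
j(Y, J) = 15 - 5*J (j(Y, J) = 5*(3 - J) = 15 - 5*J)
p(o) = o*(-2 + o) (p(o) = (o - 2)*(o + 0) = (-2 + o)*o = o*(-2 + o))
1/(p(-21) + (b(R(-1, j(1, 4))) - 1*(-25))) = 1/(-21*(-2 - 21) + (6 - 1*(-25))) = 1/(-21*(-23) + (6 + 25)) = 1/(483 + 31) = 1/514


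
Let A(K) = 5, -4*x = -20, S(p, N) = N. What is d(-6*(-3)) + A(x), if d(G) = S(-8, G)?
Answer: 23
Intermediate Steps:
x = 5 (x = -¼*(-20) = 5)
d(G) = G
d(-6*(-3)) + A(x) = -6*(-3) + 5 = 18 + 5 = 23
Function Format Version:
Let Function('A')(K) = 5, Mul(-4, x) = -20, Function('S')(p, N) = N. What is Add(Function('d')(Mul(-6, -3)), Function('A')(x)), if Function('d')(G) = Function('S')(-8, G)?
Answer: 23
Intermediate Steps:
x = 5 (x = Mul(Rational(-1, 4), -20) = 5)
Function('d')(G) = G
Add(Function('d')(Mul(-6, -3)), Function('A')(x)) = Add(Mul(-6, -3), 5) = Add(18, 5) = 23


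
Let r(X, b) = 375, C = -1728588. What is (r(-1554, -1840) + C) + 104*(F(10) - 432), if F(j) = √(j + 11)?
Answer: -1773141 + 104*√21 ≈ -1.7727e+6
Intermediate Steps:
F(j) = √(11 + j)
(r(-1554, -1840) + C) + 104*(F(10) - 432) = (375 - 1728588) + 104*(√(11 + 10) - 432) = -1728213 + 104*(√21 - 432) = -1728213 + 104*(-432 + √21) = -1728213 + (-44928 + 104*√21) = -1773141 + 104*√21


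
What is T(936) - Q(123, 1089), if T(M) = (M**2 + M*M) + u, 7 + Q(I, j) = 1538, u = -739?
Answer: 1749922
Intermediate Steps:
Q(I, j) = 1531 (Q(I, j) = -7 + 1538 = 1531)
T(M) = -739 + 2*M**2 (T(M) = (M**2 + M*M) - 739 = (M**2 + M**2) - 739 = 2*M**2 - 739 = -739 + 2*M**2)
T(936) - Q(123, 1089) = (-739 + 2*936**2) - 1*1531 = (-739 + 2*876096) - 1531 = (-739 + 1752192) - 1531 = 1751453 - 1531 = 1749922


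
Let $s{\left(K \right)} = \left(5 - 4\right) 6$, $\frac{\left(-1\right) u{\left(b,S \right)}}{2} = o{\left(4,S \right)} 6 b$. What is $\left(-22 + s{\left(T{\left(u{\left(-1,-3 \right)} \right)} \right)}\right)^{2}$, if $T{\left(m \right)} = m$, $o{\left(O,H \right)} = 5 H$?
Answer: $256$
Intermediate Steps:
$u{\left(b,S \right)} = - 60 S b$ ($u{\left(b,S \right)} = - 2 \cdot 5 S 6 b = - 2 \cdot 30 S b = - 60 S b$)
$s{\left(K \right)} = 6$ ($s{\left(K \right)} = 1 \cdot 6 = 6$)
$\left(-22 + s{\left(T{\left(u{\left(-1,-3 \right)} \right)} \right)}\right)^{2} = \left(-22 + 6\right)^{2} = \left(-16\right)^{2} = 256$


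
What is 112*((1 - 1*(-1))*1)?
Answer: 224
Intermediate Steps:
112*((1 - 1*(-1))*1) = 112*((1 + 1)*1) = 112*(2*1) = 112*2 = 224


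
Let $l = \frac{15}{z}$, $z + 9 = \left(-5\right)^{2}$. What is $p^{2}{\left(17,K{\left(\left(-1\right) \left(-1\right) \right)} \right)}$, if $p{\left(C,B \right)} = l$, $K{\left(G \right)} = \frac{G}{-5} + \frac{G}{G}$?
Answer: $\frac{225}{256} \approx 0.87891$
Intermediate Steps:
$z = 16$ ($z = -9 + \left(-5\right)^{2} = -9 + 25 = 16$)
$K{\left(G \right)} = 1 - \frac{G}{5}$ ($K{\left(G \right)} = G \left(- \frac{1}{5}\right) + 1 = - \frac{G}{5} + 1 = 1 - \frac{G}{5}$)
$l = \frac{15}{16} \approx 0.9375$
$p{\left(C,B \right)} = \frac{15}{16}$
$p^{2}{\left(17,K{\left(\left(-1\right) \left(-1\right) \right)} \right)} = \left(\frac{15}{16}\right)^{2} = \frac{225}{256}$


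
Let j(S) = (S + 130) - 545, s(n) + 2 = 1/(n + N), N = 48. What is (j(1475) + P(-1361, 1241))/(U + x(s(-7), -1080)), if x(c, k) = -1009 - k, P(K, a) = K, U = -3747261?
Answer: 301/3747190 ≈ 8.0327e-5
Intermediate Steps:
s(n) = -2 + 1/(48 + n) (s(n) = -2 + 1/(n + 48) = -2 + 1/(48 + n))
j(S) = -415 + S (j(S) = (130 + S) - 545 = -415 + S)
(j(1475) + P(-1361, 1241))/(U + x(s(-7), -1080)) = ((-415 + 1475) - 1361)/(-3747261 + (-1009 - 1*(-1080))) = (1060 - 1361)/(-3747261 + (-1009 + 1080)) = -301/(-3747261 + 71) = -301/(-3747190) = -301*(-1/3747190) = 301/3747190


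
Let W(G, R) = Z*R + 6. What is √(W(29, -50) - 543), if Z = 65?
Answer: I*√3787 ≈ 61.539*I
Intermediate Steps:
W(G, R) = 6 + 65*R (W(G, R) = 65*R + 6 = 6 + 65*R)
√(W(29, -50) - 543) = √((6 + 65*(-50)) - 543) = √((6 - 3250) - 543) = √(-3244 - 543) = √(-3787) = I*√3787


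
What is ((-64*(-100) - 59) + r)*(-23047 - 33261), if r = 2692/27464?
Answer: -1225768260766/3433 ≈ -3.5705e+8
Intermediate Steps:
r = 673/6866 (r = 2692*(1/27464) = 673/6866 ≈ 0.098019)
((-64*(-100) - 59) + r)*(-23047 - 33261) = ((-64*(-100) - 59) + 673/6866)*(-23047 - 33261) = ((6400 - 59) + 673/6866)*(-56308) = (6341 + 673/6866)*(-56308) = (43537979/6866)*(-56308) = -1225768260766/3433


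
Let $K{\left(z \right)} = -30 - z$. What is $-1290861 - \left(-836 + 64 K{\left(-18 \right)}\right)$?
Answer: $-1289257$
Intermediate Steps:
$-1290861 - \left(-836 + 64 K{\left(-18 \right)}\right) = -1290861 + \left(- 64 \left(-30 - -18\right) + 836\right) = -1290861 + \left(- 64 \left(-30 + 18\right) + 836\right) = -1290861 + \left(\left(-64\right) \left(-12\right) + 836\right) = -1290861 + \left(768 + 836\right) = -1290861 + 1604 = -1289257$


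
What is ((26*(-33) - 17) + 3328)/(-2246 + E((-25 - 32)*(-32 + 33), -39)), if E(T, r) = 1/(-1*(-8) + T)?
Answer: -10927/10005 ≈ -1.0922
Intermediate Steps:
E(T, r) = 1/(8 + T)
((26*(-33) - 17) + 3328)/(-2246 + E((-25 - 32)*(-32 + 33), -39)) = ((26*(-33) - 17) + 3328)/(-2246 + 1/(8 + (-25 - 32)*(-32 + 33))) = ((-858 - 17) + 3328)/(-2246 + 1/(8 - 57*1)) = (-875 + 3328)/(-2246 + 1/(8 - 57)) = 2453/(-2246 + 1/(-49)) = 2453/(-2246 - 1/49) = 2453/(-110055/49) = 2453*(-49/110055) = -10927/10005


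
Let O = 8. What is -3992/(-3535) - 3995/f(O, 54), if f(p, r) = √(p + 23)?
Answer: 3992/3535 - 3995*√31/31 ≈ -716.39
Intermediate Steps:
f(p, r) = √(23 + p)
-3992/(-3535) - 3995/f(O, 54) = -3992/(-3535) - 3995/√(23 + 8) = -3992*(-1/3535) - 3995*√31/31 = 3992/3535 - 3995*√31/31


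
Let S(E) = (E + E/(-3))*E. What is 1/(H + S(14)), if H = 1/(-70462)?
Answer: 211386/27621101 ≈ 0.0076531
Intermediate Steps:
S(E) = 2*E²/3 (S(E) = (E + E*(-⅓))*E = (E - E/3)*E = (2*E/3)*E = 2*E²/3)
H = -1/70462 ≈ -1.4192e-5
1/(H + S(14)) = 1/(-1/70462 + (⅔)*14²) = 1/(-1/70462 + (⅔)*196) = 1/(-1/70462 + 392/3) = 1/(27621101/211386) = 211386/27621101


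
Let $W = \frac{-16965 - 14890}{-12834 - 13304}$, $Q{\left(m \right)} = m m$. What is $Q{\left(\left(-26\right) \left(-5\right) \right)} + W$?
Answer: $\frac{441764055}{26138} \approx 16901.0$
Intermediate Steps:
$Q{\left(m \right)} = m^{2}$
$W = \frac{31855}{26138}$ ($W = - \frac{31855}{-26138} = \left(-31855\right) \left(- \frac{1}{26138}\right) = \frac{31855}{26138} \approx 1.2187$)
$Q{\left(\left(-26\right) \left(-5\right) \right)} + W = \left(\left(-26\right) \left(-5\right)\right)^{2} + \frac{31855}{26138} = 130^{2} + \frac{31855}{26138} = 16900 + \frac{31855}{26138} = \frac{441764055}{26138}$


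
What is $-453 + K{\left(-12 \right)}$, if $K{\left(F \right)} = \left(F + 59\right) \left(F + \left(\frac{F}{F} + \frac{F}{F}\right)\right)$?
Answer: $-923$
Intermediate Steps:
$K{\left(F \right)} = \left(2 + F\right) \left(59 + F\right)$ ($K{\left(F \right)} = \left(59 + F\right) \left(F + \left(1 + 1\right)\right) = \left(59 + F\right) \left(F + 2\right) = \left(59 + F\right) \left(2 + F\right) = \left(2 + F\right) \left(59 + F\right)$)
$-453 + K{\left(-12 \right)} = -453 + \left(118 + \left(-12\right)^{2} + 61 \left(-12\right)\right) = -453 + \left(118 + 144 - 732\right) = -453 - 470 = -923$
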